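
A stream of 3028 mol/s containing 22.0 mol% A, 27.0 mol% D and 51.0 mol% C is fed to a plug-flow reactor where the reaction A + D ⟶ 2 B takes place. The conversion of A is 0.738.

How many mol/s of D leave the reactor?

A reacted = 0.738 × 666.2 = 491.6 mol/s; ν_A = −1, so ξ = 491.6/1 = 491.6 mol/s.
Outlet amounts (n = n₀ + ν ξ):
  A: 666.2 − 1(491.6) = 174.5
  D: 817.6 − 1(491.6) = 325.9
  B: 0 + 2(491.6) = 983.3
  C: 1544 (inert)

326 mol/s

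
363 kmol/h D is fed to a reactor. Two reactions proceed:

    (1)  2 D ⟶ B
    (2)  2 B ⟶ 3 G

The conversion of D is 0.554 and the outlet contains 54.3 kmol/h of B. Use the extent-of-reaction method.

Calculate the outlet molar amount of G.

69.4 kmol/h

Conversion of D: D consumed = 2ξ₁ = 0.554 × 363 → ξ₁ = 100.6 kmol/h.
B balance: n_B = 0 + 1ξ₁ − 2ξ₂ = 54.3 → ξ₂ = (1·100.6 − 54.3)/2 = 23.13 kmol/h.
Outlet amounts (n = n₀ + Σ ν·ξ):
  D: 363 − 2(100.6) = 161.9
  B: 0 + 1(100.6) − 2(23.13) = 54.3
  G: 0 + 3(23.13) = 69.38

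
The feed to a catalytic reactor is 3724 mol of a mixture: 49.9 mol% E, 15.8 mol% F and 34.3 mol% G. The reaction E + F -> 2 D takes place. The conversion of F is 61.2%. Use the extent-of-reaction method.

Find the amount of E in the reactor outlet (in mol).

1500 mol

F reacted = 0.612 × 588.4 = 360.1 mol; ν_F = −1, so ξ = 360.1/1 = 360.1 mol.
Outlet amounts (n = n₀ + ν ξ):
  E: 1858 − 1(360.1) = 1498
  F: 588.4 − 1(360.1) = 228.3
  D: 0 + 2(360.1) = 720.2
  G: 1277 (inert)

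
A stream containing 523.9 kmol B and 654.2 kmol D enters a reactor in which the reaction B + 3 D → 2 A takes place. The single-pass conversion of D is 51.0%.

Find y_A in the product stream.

0.233

D reacted = 0.51 × 654.2 = 333.6 kmol; ν_D = −3, so ξ = 333.6/3 = 111.2 kmol.
Outlet amounts (n = n₀ + ν ξ):
  B: 523.9 − 1(111.2) = 412.7
  D: 654.2 − 3(111.2) = 320.6
  A: 0 + 2(111.2) = 222.4
Total out = 955.7 kmol; y_A = 222.4 / 955.7 = 0.2327.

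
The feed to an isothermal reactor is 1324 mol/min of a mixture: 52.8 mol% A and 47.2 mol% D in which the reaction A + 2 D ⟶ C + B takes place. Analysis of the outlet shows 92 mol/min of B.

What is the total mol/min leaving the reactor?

For B: n = n₀ + 1ξ → 92 = 0 + 1ξ, giving ξ = 92 mol/min.
Outlet amounts (n = n₀ + ν ξ):
  A: 699.1 − 1(92) = 607.1
  D: 624.9 − 2(92) = 440.9
  C: 0 + 1(92) = 92
  B: 0 + 1(92) = 92
Total out = 607.1 + 440.9 + 92 + 92 = 1232 mol/min.

1230 mol/min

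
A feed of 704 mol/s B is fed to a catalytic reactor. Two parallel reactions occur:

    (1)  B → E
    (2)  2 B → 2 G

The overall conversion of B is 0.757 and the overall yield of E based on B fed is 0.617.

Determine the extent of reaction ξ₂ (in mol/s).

Yield of E: 1ξ₁ / 704 = 0.617 → ξ₁ = 434.4 mol/s.
Conversion of B: 1ξ₁ + 2ξ₂ = 0.757 × 704 = 532.9 → ξ₂ = 49.28 mol/s.
Outlet amounts (n = n₀ + Σ ν·ξ):
  B: 704 − 1(434.4) − 2(49.28) = 171.1
  E: 0 + 1(434.4) = 434.4
  G: 0 + 2(49.28) = 98.56

ξ₂ = 49.3 mol/s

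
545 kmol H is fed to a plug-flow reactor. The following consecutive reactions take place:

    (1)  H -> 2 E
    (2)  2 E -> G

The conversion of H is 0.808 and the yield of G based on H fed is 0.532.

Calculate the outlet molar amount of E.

Conversion of H: H consumed = 1ξ₁ = 0.808 × 545 → ξ₁ = 440.4 kmol.
Yield of G: 1ξ₂ / 545 = 0.532 → ξ₂ = 289.9 kmol.
Outlet amounts (n = n₀ + Σ ν·ξ):
  H: 545 − 1(440.4) = 104.6
  E: 0 + 2(440.4) − 2(289.9) = 300.8
  G: 0 + 1(289.9) = 289.9

301 kmol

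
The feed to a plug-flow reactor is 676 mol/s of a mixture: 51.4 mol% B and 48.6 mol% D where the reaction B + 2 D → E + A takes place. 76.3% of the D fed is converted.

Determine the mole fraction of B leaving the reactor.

0.403

D reacted = 0.763 × 328.5 = 250.7 mol/s; ν_D = −2, so ξ = 250.7/2 = 125.3 mol/s.
Outlet amounts (n = n₀ + ν ξ):
  B: 347.5 − 1(125.3) = 222.1
  D: 328.5 − 2(125.3) = 77.86
  E: 0 + 1(125.3) = 125.3
  A: 0 + 1(125.3) = 125.3
Total out = 550.7 mol/s; y_B = 222.1 / 550.7 = 0.4034.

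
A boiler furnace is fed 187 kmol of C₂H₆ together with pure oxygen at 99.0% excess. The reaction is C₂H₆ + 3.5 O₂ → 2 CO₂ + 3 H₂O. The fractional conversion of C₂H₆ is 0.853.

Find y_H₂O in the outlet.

0.305

Stoichiometric O₂ = 3.5 × 187 = 654.5 kmol; O₂ fed = 654.5 × 1.990 = 1302 kmol.
Fuel reacted = 0.853 × 187 → ξ = 159.5 kmol.
Outlet (n = n₀ + ν ξ):
  C₂H₆: 187 − 1(159.5) = 27.49
  O₂: 1302 − 3.5(159.5) = 744.2
  CO₂: 0 + 2(159.5) = 319
  H₂O: 0 + 3(159.5) = 478.5
Total out = 1569 kmol; y_H₂O = 478.5 / 1569 = 0.305.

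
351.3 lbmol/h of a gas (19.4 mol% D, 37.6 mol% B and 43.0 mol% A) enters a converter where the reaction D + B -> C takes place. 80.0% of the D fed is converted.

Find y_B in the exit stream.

D reacted = 0.8 × 68.15 = 54.52 lbmol/h; ν_D = −1, so ξ = 54.52/1 = 54.52 lbmol/h.
Outlet amounts (n = n₀ + ν ξ):
  D: 68.15 − 1(54.52) = 13.63
  B: 132.1 − 1(54.52) = 77.57
  C: 0 + 1(54.52) = 54.52
  A: 151.1 (inert)
Total out = 296.8 lbmol/h; y_B = 77.57 / 296.8 = 0.2614.

0.261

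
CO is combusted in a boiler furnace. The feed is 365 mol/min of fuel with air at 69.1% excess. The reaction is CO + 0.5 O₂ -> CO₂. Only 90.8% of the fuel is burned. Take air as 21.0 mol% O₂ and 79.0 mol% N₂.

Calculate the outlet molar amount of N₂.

Stoichiometric O₂ = 0.5 × 365 = 182.5 mol/min; O₂ fed = 182.5 × 1.691 = 308.6 mol/min.
N₂ fed = 308.6 × 79/21 = 1161 mol/min.
Fuel reacted = 0.908 × 365 → ξ = 331.4 mol/min.
Outlet (n = n₀ + ν ξ):
  CO: 365 − 1(331.4) = 33.58
  O₂: 308.6 − 0.5(331.4) = 142.9
  N₂: 1161 (inert)
  CO₂: 0 + 1(331.4) = 331.4

1160 mol/min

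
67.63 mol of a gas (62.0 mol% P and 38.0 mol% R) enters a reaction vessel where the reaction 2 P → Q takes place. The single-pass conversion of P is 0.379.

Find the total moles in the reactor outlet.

59.7 mol

P reacted = 0.379 × 41.93 = 15.89 mol; ν_P = −2, so ξ = 15.89/2 = 7.946 mol.
Outlet amounts (n = n₀ + ν ξ):
  P: 41.93 − 2(7.946) = 26.04
  Q: 0 + 1(7.946) = 7.946
  R: 25.7 (inert)
Total out = 26.04 + 7.946 + 25.7 = 59.68 mol.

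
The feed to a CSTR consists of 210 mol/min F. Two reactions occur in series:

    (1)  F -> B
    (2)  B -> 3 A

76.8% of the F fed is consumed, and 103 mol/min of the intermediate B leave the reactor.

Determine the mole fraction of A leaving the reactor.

Conversion of F: F consumed = 1ξ₁ = 0.768 × 210 → ξ₁ = 161.3 mol/min.
B balance: n_B = 0 + 1ξ₁ − 1ξ₂ = 103 → ξ₂ = (1·161.3 − 103)/1 = 58.28 mol/min.
Outlet amounts (n = n₀ + Σ ν·ξ):
  F: 210 − 1(161.3) = 48.72
  B: 0 + 1(161.3) − 1(58.28) = 103
  A: 0 + 3(58.28) = 174.8
Total out = 326.6 mol/min; y_A = 174.8 / 326.6 = 0.5354.

0.535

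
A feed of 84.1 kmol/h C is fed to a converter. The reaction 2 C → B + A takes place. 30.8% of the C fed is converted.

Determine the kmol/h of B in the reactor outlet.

13 kmol/h

C reacted = 0.308 × 84.1 = 25.9 kmol/h; ν_C = −2, so ξ = 25.9/2 = 12.95 kmol/h.
Outlet amounts (n = n₀ + ν ξ):
  C: 84.1 − 2(12.95) = 58.2
  B: 0 + 1(12.95) = 12.95
  A: 0 + 1(12.95) = 12.95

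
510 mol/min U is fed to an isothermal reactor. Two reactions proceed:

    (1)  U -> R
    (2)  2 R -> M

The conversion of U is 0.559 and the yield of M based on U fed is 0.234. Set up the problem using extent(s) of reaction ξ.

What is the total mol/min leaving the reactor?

391 mol/min

Conversion of U: U consumed = 1ξ₁ = 0.559 × 510 → ξ₁ = 285.1 mol/min.
Yield of M: 1ξ₂ / 510 = 0.234 → ξ₂ = 119.3 mol/min.
Outlet amounts (n = n₀ + Σ ν·ξ):
  U: 510 − 1(285.1) = 224.9
  R: 0 + 1(285.1) − 2(119.3) = 46.41
  M: 0 + 1(119.3) = 119.3
Total out = 224.9 + 46.41 + 119.3 = 390.7 mol/min.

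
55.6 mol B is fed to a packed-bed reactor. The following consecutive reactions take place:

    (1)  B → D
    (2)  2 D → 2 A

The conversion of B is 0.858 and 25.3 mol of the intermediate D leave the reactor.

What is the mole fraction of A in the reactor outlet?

Conversion of B: B consumed = 1ξ₁ = 0.858 × 55.6 → ξ₁ = 47.7 mol.
D balance: n_D = 0 + 1ξ₁ − 2ξ₂ = 25.3 → ξ₂ = (1·47.7 − 25.3)/2 = 11.2 mol.
Outlet amounts (n = n₀ + Σ ν·ξ):
  B: 55.6 − 1(47.7) = 7.895
  D: 0 + 1(47.7) − 2(11.2) = 25.3
  A: 0 + 2(11.2) = 22.4
Total out = 55.6 mol; y_A = 22.4 / 55.6 = 0.403.

0.403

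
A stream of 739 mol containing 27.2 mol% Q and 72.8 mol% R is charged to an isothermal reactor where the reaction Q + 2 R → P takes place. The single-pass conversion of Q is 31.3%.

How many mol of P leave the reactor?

62.9 mol

Q reacted = 0.313 × 201 = 62.92 mol; ν_Q = −1, so ξ = 62.92/1 = 62.92 mol.
Outlet amounts (n = n₀ + ν ξ):
  Q: 201 − 1(62.92) = 138.1
  R: 538 − 2(62.92) = 412.2
  P: 0 + 1(62.92) = 62.92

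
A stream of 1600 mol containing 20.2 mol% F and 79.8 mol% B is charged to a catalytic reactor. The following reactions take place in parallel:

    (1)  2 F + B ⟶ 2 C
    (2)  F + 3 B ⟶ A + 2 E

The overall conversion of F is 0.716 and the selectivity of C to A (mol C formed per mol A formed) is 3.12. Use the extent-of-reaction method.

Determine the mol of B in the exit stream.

Conversion of F: F consumed = 0.716 × 323.2 = 231.4 mol = 2ξ₁ + 1ξ₂.
Selectivity: 2ξ₁ / (1ξ₂) = 3.12 → ξ₁ = 1.56 ξ₂.
Substitute: (2·1.56 + 1) ξ₂ = 231.4 → ξ₂ = 56.17 mol, ξ₁ = 87.62 mol.
Outlet amounts (n = n₀ + Σ ν·ξ):
  F: 323.2 − 2(87.62) − 1(56.17) = 91.79
  B: 1277 − 1(87.62) − 3(56.17) = 1021
  C: 0 + 2(87.62) = 175.2
  A: 0 + 1(56.17) = 56.17
  E: 0 + 2(56.17) = 112.3

1020 mol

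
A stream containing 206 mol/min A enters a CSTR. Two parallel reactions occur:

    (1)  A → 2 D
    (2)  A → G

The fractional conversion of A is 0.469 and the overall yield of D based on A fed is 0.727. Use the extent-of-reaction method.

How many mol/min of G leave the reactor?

21.7 mol/min

Yield of D: 2ξ₁ / 206 = 0.727 → ξ₁ = 74.88 mol/min.
Conversion of A: 1ξ₁ + 1ξ₂ = 0.469 × 206 = 96.61 → ξ₂ = 21.73 mol/min.
Outlet amounts (n = n₀ + Σ ν·ξ):
  A: 206 − 1(74.88) − 1(21.73) = 109.4
  D: 0 + 2(74.88) = 149.8
  G: 0 + 1(21.73) = 21.73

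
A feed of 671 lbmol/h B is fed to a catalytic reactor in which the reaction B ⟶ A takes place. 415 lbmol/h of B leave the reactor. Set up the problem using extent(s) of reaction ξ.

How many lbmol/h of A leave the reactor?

For B: n = n₀ − 1ξ → 415 = 671 − 1ξ, giving ξ = 256 lbmol/h.
Outlet amounts (n = n₀ + ν ξ):
  B: 671 − 1(256) = 415
  A: 0 + 1(256) = 256

256 lbmol/h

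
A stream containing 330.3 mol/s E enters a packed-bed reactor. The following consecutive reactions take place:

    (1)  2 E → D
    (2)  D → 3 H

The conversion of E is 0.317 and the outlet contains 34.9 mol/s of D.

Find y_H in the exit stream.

0.167

Conversion of E: E consumed = 2ξ₁ = 0.317 × 330.3 → ξ₁ = 52.35 mol/s.
D balance: n_D = 0 + 1ξ₁ − 1ξ₂ = 34.9 → ξ₂ = (1·52.35 − 34.9)/1 = 17.45 mol/s.
Outlet amounts (n = n₀ + Σ ν·ξ):
  E: 330.3 − 2(52.35) = 225.6
  D: 0 + 1(52.35) − 1(17.45) = 34.9
  H: 0 + 3(17.45) = 52.36
Total out = 312.9 mol/s; y_H = 52.36 / 312.9 = 0.1674.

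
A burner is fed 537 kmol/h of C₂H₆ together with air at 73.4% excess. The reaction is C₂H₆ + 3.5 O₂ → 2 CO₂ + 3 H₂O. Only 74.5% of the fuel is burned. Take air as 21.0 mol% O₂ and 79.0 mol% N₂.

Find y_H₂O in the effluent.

0.0738

Stoichiometric O₂ = 3.5 × 537 = 1880 kmol/h; O₂ fed = 1880 × 1.734 = 3259 kmol/h.
N₂ fed = 3259 × 79/21 = 12260 kmol/h.
Fuel reacted = 0.745 × 537 → ξ = 400.1 kmol/h.
Outlet (n = n₀ + ν ξ):
  C₂H₆: 537 − 1(400.1) = 136.9
  O₂: 3259 − 3.5(400.1) = 1859
  N₂: 12260 (inert)
  CO₂: 0 + 2(400.1) = 800.1
  H₂O: 0 + 3(400.1) = 1200
Total out = 16260 kmol/h; y_H₂O = 1200 / 16260 = 0.07383.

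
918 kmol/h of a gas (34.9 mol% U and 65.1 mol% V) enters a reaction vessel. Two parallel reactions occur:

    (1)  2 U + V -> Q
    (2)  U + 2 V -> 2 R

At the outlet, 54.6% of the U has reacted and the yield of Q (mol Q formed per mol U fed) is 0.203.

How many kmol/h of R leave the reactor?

89.7 kmol/h

Yield of Q: 1ξ₁ / 320.4 = 0.203 → ξ₁ = 65.04 kmol/h.
Conversion of U: 2ξ₁ + 1ξ₂ = 0.546 × 320.4 = 174.9 → ξ₂ = 44.85 kmol/h.
Outlet amounts (n = n₀ + Σ ν·ξ):
  U: 320.4 − 2(65.04) − 1(44.85) = 145.5
  V: 597.6 − 1(65.04) − 2(44.85) = 442.9
  Q: 0 + 1(65.04) = 65.04
  R: 0 + 2(44.85) = 89.71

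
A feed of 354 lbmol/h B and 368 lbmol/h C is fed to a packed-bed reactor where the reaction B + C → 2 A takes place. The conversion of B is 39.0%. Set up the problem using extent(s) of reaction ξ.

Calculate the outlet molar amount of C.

B reacted = 0.39 × 354 = 138.1 lbmol/h; ν_B = −1, so ξ = 138.1/1 = 138.1 lbmol/h.
Outlet amounts (n = n₀ + ν ξ):
  B: 354 − 1(138.1) = 215.9
  C: 368 − 1(138.1) = 229.9
  A: 0 + 2(138.1) = 276.1

230 lbmol/h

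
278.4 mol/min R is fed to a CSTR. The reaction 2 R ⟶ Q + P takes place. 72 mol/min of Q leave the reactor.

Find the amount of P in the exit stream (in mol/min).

For Q: n = n₀ + 1ξ → 72 = 0 + 1ξ, giving ξ = 72 mol/min.
Outlet amounts (n = n₀ + ν ξ):
  R: 278.4 − 2(72) = 134.4
  Q: 0 + 1(72) = 72
  P: 0 + 1(72) = 72

72 mol/min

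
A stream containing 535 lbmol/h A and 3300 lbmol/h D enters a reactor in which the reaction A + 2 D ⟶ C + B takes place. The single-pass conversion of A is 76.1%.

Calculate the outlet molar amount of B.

407 lbmol/h

A reacted = 0.761 × 535 = 407.1 lbmol/h; ν_A = −1, so ξ = 407.1/1 = 407.1 lbmol/h.
Outlet amounts (n = n₀ + ν ξ):
  A: 535 − 1(407.1) = 127.9
  D: 3300 − 2(407.1) = 2486
  C: 0 + 1(407.1) = 407.1
  B: 0 + 1(407.1) = 407.1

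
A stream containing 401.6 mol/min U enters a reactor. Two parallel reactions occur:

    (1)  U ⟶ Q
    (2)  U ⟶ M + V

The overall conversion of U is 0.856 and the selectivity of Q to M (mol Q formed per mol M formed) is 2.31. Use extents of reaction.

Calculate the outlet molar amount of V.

Conversion of U: U consumed = 0.856 × 401.6 = 343.8 mol/min = 1ξ₁ + 1ξ₂.
Selectivity: 1ξ₁ / (1ξ₂) = 2.31 → ξ₁ = 2.31 ξ₂.
Substitute: (1·2.31 + 1) ξ₂ = 343.8 → ξ₂ = 103.9 mol/min, ξ₁ = 239.9 mol/min.
Outlet amounts (n = n₀ + Σ ν·ξ):
  U: 401.6 − 1(239.9) − 1(103.9) = 57.83
  Q: 0 + 1(239.9) = 239.9
  M: 0 + 1(103.9) = 103.9
  V: 0 + 1(103.9) = 103.9

104 mol/min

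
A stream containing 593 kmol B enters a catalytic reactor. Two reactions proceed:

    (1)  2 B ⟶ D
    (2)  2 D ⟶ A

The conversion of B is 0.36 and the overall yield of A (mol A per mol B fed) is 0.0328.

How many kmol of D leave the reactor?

Conversion of B: B consumed = 2ξ₁ = 0.36 × 593 → ξ₁ = 106.7 kmol.
Yield of A: 1ξ₂ / 593 = 0.0328 → ξ₂ = 19.45 kmol.
Outlet amounts (n = n₀ + Σ ν·ξ):
  B: 593 − 2(106.7) = 379.5
  D: 0 + 1(106.7) − 2(19.45) = 67.84
  A: 0 + 1(19.45) = 19.45

67.8 kmol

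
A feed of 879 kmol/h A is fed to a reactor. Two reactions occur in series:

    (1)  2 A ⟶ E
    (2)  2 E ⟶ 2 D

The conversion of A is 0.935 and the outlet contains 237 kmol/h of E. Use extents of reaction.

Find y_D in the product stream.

Conversion of A: A consumed = 2ξ₁ = 0.935 × 879 → ξ₁ = 410.9 kmol/h.
E balance: n_E = 0 + 1ξ₁ − 2ξ₂ = 237 → ξ₂ = (1·410.9 − 237)/2 = 86.97 kmol/h.
Outlet amounts (n = n₀ + Σ ν·ξ):
  A: 879 − 2(410.9) = 57.13
  E: 0 + 1(410.9) − 2(86.97) = 237
  D: 0 + 2(86.97) = 173.9
Total out = 468.1 kmol/h; y_D = 173.9 / 468.1 = 0.3716.

0.372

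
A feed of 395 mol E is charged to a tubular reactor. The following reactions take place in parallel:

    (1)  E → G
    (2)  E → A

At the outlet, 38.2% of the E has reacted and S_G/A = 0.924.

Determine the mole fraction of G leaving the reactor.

0.183

Conversion of E: E consumed = 0.382 × 395 = 150.9 mol = 1ξ₁ + 1ξ₂.
Selectivity: 1ξ₁ / (1ξ₂) = 0.924 → ξ₁ = 0.924 ξ₂.
Substitute: (1·0.924 + 1) ξ₂ = 150.9 → ξ₂ = 78.43 mol, ξ₁ = 72.46 mol.
Outlet amounts (n = n₀ + Σ ν·ξ):
  E: 395 − 1(72.46) − 1(78.43) = 244.1
  G: 0 + 1(72.46) = 72.46
  A: 0 + 1(78.43) = 78.43
Total out = 395 mol; y_G = 72.46 / 395 = 0.1835.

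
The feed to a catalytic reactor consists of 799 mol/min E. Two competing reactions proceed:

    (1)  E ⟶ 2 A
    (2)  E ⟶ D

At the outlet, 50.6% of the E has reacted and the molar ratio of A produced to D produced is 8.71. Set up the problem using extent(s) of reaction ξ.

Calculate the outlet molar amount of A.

658 mol/min

Conversion of E: E consumed = 0.506 × 799 = 404.3 mol/min = 1ξ₁ + 1ξ₂.
Selectivity: 2ξ₁ / (1ξ₂) = 8.71 → ξ₁ = 4.355 ξ₂.
Substitute: (1·4.355 + 1) ξ₂ = 404.3 → ξ₂ = 75.5 mol/min, ξ₁ = 328.8 mol/min.
Outlet amounts (n = n₀ + Σ ν·ξ):
  E: 799 − 1(328.8) − 1(75.5) = 394.7
  A: 0 + 2(328.8) = 657.6
  D: 0 + 1(75.5) = 75.5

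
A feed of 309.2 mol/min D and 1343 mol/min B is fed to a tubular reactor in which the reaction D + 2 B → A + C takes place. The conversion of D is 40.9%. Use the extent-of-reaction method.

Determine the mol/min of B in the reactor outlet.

D reacted = 0.409 × 309.2 = 126.5 mol/min; ν_D = −1, so ξ = 126.5/1 = 126.5 mol/min.
Outlet amounts (n = n₀ + ν ξ):
  D: 309.2 − 1(126.5) = 182.7
  B: 1343 − 2(126.5) = 1090
  A: 0 + 1(126.5) = 126.5
  C: 0 + 1(126.5) = 126.5

1090 mol/min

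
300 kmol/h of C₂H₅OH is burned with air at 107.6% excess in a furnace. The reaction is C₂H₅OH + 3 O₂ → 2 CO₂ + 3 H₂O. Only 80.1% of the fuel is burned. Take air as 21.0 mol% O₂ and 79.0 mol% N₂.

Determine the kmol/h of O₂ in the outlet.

1150 kmol/h

Stoichiometric O₂ = 3 × 300 = 900 kmol/h; O₂ fed = 900 × 2.076 = 1868 kmol/h.
N₂ fed = 1868 × 79/21 = 7029 kmol/h.
Fuel reacted = 0.801 × 300 → ξ = 240.3 kmol/h.
Outlet (n = n₀ + ν ξ):
  C₂H₅OH: 300 − 1(240.3) = 59.7
  O₂: 1868 − 3(240.3) = 1147
  N₂: 7029 (inert)
  CO₂: 0 + 2(240.3) = 480.6
  H₂O: 0 + 3(240.3) = 720.9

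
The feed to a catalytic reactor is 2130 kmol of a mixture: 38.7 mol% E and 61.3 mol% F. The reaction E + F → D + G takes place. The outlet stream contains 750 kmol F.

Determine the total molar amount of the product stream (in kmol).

2130 kmol

For F: n = n₀ − 1ξ → 750 = 1306 − 1ξ, giving ξ = 555.7 kmol.
Outlet amounts (n = n₀ + ν ξ):
  E: 824.3 − 1(555.7) = 268.6
  F: 1306 − 1(555.7) = 750
  D: 0 + 1(555.7) = 555.7
  G: 0 + 1(555.7) = 555.7
Total out = 268.6 + 750 + 555.7 + 555.7 = 2130 kmol.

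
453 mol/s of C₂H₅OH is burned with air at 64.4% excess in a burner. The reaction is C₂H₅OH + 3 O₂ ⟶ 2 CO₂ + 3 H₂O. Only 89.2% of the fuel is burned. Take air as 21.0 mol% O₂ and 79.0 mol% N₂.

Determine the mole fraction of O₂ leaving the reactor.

Stoichiometric O₂ = 3 × 453 = 1359 mol/s; O₂ fed = 1359 × 1.644 = 2234 mol/s.
N₂ fed = 2234 × 79/21 = 8405 mol/s.
Fuel reacted = 0.892 × 453 → ξ = 404.1 mol/s.
Outlet (n = n₀ + ν ξ):
  C₂H₅OH: 453 − 1(404.1) = 48.92
  O₂: 2234 − 3(404.1) = 1022
  N₂: 8405 (inert)
  CO₂: 0 + 2(404.1) = 808.2
  H₂O: 0 + 3(404.1) = 1212
Total out = 11500 mol/s; y_O₂ = 1022 / 11500 = 0.0889.

0.0889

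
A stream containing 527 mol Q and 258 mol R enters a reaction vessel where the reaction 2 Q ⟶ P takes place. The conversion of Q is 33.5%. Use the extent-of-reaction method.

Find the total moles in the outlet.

697 mol

Q reacted = 0.335 × 527 = 176.5 mol; ν_Q = −2, so ξ = 176.5/2 = 88.27 mol.
Outlet amounts (n = n₀ + ν ξ):
  Q: 527 − 2(88.27) = 350.5
  P: 0 + 1(88.27) = 88.27
  R: 258 (inert)
Total out = 350.5 + 88.27 + 258 = 696.7 mol.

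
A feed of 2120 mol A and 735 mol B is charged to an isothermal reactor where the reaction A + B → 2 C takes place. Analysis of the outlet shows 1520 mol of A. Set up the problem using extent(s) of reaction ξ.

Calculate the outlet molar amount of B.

135 mol

For A: n = n₀ − 1ξ → 1520 = 2120 − 1ξ, giving ξ = 600 mol.
Outlet amounts (n = n₀ + ν ξ):
  A: 2120 − 1(600) = 1520
  B: 735 − 1(600) = 135
  C: 0 + 2(600) = 1200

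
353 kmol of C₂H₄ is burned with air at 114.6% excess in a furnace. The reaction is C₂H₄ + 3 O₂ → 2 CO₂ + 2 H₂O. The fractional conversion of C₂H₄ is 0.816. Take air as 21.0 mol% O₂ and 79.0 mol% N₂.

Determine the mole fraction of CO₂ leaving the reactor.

0.0516

Stoichiometric O₂ = 3 × 353 = 1059 kmol; O₂ fed = 1059 × 2.146 = 2273 kmol.
N₂ fed = 2273 × 79/21 = 8549 kmol.
Fuel reacted = 0.816 × 353 → ξ = 288 kmol.
Outlet (n = n₀ + ν ξ):
  C₂H₄: 353 − 1(288) = 64.95
  O₂: 2273 − 3(288) = 1408
  N₂: 8549 (inert)
  CO₂: 0 + 2(288) = 576.1
  H₂O: 0 + 2(288) = 576.1
Total out = 11170 kmol; y_CO₂ = 576.1 / 11170 = 0.05155.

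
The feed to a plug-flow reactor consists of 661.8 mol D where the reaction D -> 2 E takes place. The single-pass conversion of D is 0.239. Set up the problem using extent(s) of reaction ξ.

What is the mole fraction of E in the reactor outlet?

0.386

D reacted = 0.239 × 661.8 = 158.2 mol; ν_D = −1, so ξ = 158.2/1 = 158.2 mol.
Outlet amounts (n = n₀ + ν ξ):
  D: 661.8 − 1(158.2) = 503.6
  E: 0 + 2(158.2) = 316.3
Total out = 820 mol; y_E = 316.3 / 820 = 0.3858.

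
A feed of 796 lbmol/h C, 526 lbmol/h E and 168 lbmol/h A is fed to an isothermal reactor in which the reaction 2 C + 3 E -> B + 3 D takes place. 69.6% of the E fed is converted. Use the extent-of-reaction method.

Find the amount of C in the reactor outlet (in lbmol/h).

E reacted = 0.696 × 526 = 366.1 lbmol/h; ν_E = −3, so ξ = 366.1/3 = 122 lbmol/h.
Outlet amounts (n = n₀ + ν ξ):
  C: 796 − 2(122) = 551.9
  E: 526 − 3(122) = 159.9
  B: 0 + 1(122) = 122
  D: 0 + 3(122) = 366.1
  A: 168 (inert)

552 lbmol/h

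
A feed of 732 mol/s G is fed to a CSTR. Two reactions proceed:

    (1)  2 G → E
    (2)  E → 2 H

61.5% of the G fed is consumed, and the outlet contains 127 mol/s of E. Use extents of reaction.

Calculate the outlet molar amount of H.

196 mol/s

Conversion of G: G consumed = 2ξ₁ = 0.615 × 732 → ξ₁ = 225.1 mol/s.
E balance: n_E = 0 + 1ξ₁ − 1ξ₂ = 127 → ξ₂ = (1·225.1 − 127)/1 = 98.09 mol/s.
Outlet amounts (n = n₀ + Σ ν·ξ):
  G: 732 − 2(225.1) = 281.8
  E: 0 + 1(225.1) − 1(98.09) = 127
  H: 0 + 2(98.09) = 196.2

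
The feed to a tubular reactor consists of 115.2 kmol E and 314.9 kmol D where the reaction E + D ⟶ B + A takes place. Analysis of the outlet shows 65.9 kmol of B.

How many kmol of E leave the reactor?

49.3 kmol

For B: n = n₀ + 1ξ → 65.9 = 0 + 1ξ, giving ξ = 65.9 kmol.
Outlet amounts (n = n₀ + ν ξ):
  E: 115.2 − 1(65.9) = 49.3
  D: 314.9 − 1(65.9) = 249
  B: 0 + 1(65.9) = 65.9
  A: 0 + 1(65.9) = 65.9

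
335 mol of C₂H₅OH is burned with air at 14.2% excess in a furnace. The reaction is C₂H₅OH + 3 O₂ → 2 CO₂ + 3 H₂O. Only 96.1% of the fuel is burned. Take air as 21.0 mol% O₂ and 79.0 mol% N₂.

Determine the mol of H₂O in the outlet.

966 mol

Stoichiometric O₂ = 3 × 335 = 1005 mol; O₂ fed = 1005 × 1.142 = 1148 mol.
N₂ fed = 1148 × 79/21 = 4318 mol.
Fuel reacted = 0.961 × 335 → ξ = 321.9 mol.
Outlet (n = n₀ + ν ξ):
  C₂H₅OH: 335 − 1(321.9) = 13.06
  O₂: 1148 − 3(321.9) = 181.9
  N₂: 4318 (inert)
  CO₂: 0 + 2(321.9) = 643.9
  H₂O: 0 + 3(321.9) = 965.8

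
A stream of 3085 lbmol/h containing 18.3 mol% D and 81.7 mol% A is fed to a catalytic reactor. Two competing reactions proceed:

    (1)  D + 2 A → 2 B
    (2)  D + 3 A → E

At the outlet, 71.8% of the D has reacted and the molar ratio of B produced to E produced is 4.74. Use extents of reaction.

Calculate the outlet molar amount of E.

Conversion of D: D consumed = 0.718 × 564.6 = 405.4 lbmol/h = 1ξ₁ + 1ξ₂.
Selectivity: 2ξ₁ / (1ξ₂) = 4.74 → ξ₁ = 2.37 ξ₂.
Substitute: (1·2.37 + 1) ξ₂ = 405.4 → ξ₂ = 120.3 lbmol/h, ξ₁ = 285.1 lbmol/h.
Outlet amounts (n = n₀ + Σ ν·ξ):
  D: 564.6 − 1(285.1) − 1(120.3) = 159.2
  A: 2520 − 2(285.1) − 3(120.3) = 1589
  B: 0 + 2(285.1) = 570.1
  E: 0 + 1(120.3) = 120.3

120 lbmol/h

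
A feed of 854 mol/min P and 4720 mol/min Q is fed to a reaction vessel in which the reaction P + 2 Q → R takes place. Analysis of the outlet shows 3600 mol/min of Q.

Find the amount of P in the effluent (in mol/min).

For Q: n = n₀ − 2ξ → 3600 = 4720 − 2ξ, giving ξ = 560 mol/min.
Outlet amounts (n = n₀ + ν ξ):
  P: 854 − 1(560) = 294
  Q: 4720 − 2(560) = 3600
  R: 0 + 1(560) = 560

294 mol/min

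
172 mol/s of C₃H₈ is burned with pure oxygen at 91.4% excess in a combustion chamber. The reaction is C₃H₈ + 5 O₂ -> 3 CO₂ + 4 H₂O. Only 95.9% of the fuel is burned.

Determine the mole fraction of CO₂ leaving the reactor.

0.25

Stoichiometric O₂ = 5 × 172 = 860 mol/s; O₂ fed = 860 × 1.914 = 1646 mol/s.
Fuel reacted = 0.959 × 172 → ξ = 164.9 mol/s.
Outlet (n = n₀ + ν ξ):
  C₃H₈: 172 − 1(164.9) = 7.052
  O₂: 1646 − 5(164.9) = 821.3
  CO₂: 0 + 3(164.9) = 494.8
  H₂O: 0 + 4(164.9) = 659.8
Total out = 1983 mol/s; y_CO₂ = 494.8 / 1983 = 0.2495.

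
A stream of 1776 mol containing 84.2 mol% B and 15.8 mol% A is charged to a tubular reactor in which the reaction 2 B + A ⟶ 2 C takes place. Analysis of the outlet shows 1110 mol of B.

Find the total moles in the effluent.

1580 mol

For B: n = n₀ − 2ξ → 1110 = 1495 − 2ξ, giving ξ = 192.7 mol.
Outlet amounts (n = n₀ + ν ξ):
  B: 1495 − 2(192.7) = 1110
  A: 280.6 − 1(192.7) = 87.91
  C: 0 + 2(192.7) = 385.4
Total out = 1110 + 87.91 + 385.4 = 1583 mol.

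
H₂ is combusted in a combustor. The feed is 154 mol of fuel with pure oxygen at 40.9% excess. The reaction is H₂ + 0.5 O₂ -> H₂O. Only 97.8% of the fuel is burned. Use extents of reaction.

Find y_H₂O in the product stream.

0.805

Stoichiometric O₂ = 0.5 × 154 = 77 mol; O₂ fed = 77 × 1.409 = 108.5 mol.
Fuel reacted = 0.978 × 154 → ξ = 150.6 mol.
Outlet (n = n₀ + ν ξ):
  H₂: 154 − 1(150.6) = 3.388
  O₂: 108.5 − 0.5(150.6) = 33.19
  H₂O: 0 + 1(150.6) = 150.6
Total out = 187.2 mol; y_H₂O = 150.6 / 187.2 = 0.8046.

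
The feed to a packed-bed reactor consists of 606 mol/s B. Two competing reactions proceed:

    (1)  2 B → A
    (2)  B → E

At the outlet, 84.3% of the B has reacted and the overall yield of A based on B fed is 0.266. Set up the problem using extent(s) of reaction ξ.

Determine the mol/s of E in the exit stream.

Yield of A: 1ξ₁ / 606 = 0.266 → ξ₁ = 161.2 mol/s.
Conversion of B: 2ξ₁ + 1ξ₂ = 0.843 × 606 = 510.9 → ξ₂ = 188.5 mol/s.
Outlet amounts (n = n₀ + Σ ν·ξ):
  B: 606 − 2(161.2) − 1(188.5) = 95.14
  A: 0 + 1(161.2) = 161.2
  E: 0 + 1(188.5) = 188.5

188 mol/s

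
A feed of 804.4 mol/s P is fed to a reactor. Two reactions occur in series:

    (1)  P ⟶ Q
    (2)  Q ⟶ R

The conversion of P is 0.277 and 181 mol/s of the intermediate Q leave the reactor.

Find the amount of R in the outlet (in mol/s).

41.8 mol/s

Conversion of P: P consumed = 1ξ₁ = 0.277 × 804.4 → ξ₁ = 222.8 mol/s.
Q balance: n_Q = 0 + 1ξ₁ − 1ξ₂ = 181 → ξ₂ = (1·222.8 − 181)/1 = 41.82 mol/s.
Outlet amounts (n = n₀ + Σ ν·ξ):
  P: 804.4 − 1(222.8) = 581.6
  Q: 0 + 1(222.8) − 1(41.82) = 181
  R: 0 + 1(41.82) = 41.82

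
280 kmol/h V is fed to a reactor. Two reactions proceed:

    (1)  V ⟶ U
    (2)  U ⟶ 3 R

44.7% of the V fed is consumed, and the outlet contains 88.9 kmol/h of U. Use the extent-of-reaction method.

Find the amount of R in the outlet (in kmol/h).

109 kmol/h

Conversion of V: V consumed = 1ξ₁ = 0.447 × 280 → ξ₁ = 125.2 kmol/h.
U balance: n_U = 0 + 1ξ₁ − 1ξ₂ = 88.9 → ξ₂ = (1·125.2 − 88.9)/1 = 36.26 kmol/h.
Outlet amounts (n = n₀ + Σ ν·ξ):
  V: 280 − 1(125.2) = 154.8
  U: 0 + 1(125.2) − 1(36.26) = 88.9
  R: 0 + 3(36.26) = 108.8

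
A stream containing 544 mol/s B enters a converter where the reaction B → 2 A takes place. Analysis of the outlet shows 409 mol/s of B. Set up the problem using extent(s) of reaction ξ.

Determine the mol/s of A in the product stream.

For B: n = n₀ − 1ξ → 409 = 544 − 1ξ, giving ξ = 135 mol/s.
Outlet amounts (n = n₀ + ν ξ):
  B: 544 − 1(135) = 409
  A: 0 + 2(135) = 270

270 mol/s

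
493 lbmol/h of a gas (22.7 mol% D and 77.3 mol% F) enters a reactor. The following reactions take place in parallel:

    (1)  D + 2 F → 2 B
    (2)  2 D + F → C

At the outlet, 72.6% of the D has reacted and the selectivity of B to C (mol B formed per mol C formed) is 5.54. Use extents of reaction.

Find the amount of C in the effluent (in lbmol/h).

Conversion of D: D consumed = 0.726 × 111.9 = 81.25 lbmol/h = 1ξ₁ + 2ξ₂.
Selectivity: 2ξ₁ / (1ξ₂) = 5.54 → ξ₁ = 2.77 ξ₂.
Substitute: (1·2.77 + 2) ξ₂ = 81.25 → ξ₂ = 17.03 lbmol/h, ξ₁ = 47.18 lbmol/h.
Outlet amounts (n = n₀ + Σ ν·ξ):
  D: 111.9 − 1(47.18) − 2(17.03) = 30.66
  F: 381.1 − 2(47.18) − 1(17.03) = 269.7
  B: 0 + 2(47.18) = 94.36
  C: 0 + 1(17.03) = 17.03

17 lbmol/h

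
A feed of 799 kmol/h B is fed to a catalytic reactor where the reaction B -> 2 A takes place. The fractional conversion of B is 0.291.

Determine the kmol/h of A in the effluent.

B reacted = 0.291 × 799 = 232.5 kmol/h; ν_B = −1, so ξ = 232.5/1 = 232.5 kmol/h.
Outlet amounts (n = n₀ + ν ξ):
  B: 799 − 1(232.5) = 566.5
  A: 0 + 2(232.5) = 465

465 kmol/h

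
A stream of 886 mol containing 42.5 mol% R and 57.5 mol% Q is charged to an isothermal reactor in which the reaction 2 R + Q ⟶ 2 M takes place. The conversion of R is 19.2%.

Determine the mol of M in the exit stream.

R reacted = 0.192 × 376.6 = 72.3 mol; ν_R = −2, so ξ = 72.3/2 = 36.15 mol.
Outlet amounts (n = n₀ + ν ξ):
  R: 376.6 − 2(36.15) = 304.3
  Q: 509.4 − 1(36.15) = 473.3
  M: 0 + 2(36.15) = 72.3

72.3 mol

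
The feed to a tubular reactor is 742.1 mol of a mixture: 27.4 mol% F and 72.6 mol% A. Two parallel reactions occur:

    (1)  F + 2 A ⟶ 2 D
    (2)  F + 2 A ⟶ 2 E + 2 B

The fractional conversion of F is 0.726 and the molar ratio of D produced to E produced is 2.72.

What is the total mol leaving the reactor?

Conversion of F: F consumed = 0.726 × 203.3 = 147.6 mol = 1ξ₁ + 1ξ₂.
Selectivity: 2ξ₁ / (2ξ₂) = 2.72 → ξ₁ = 2.72 ξ₂.
Substitute: (1·2.72 + 1) ξ₂ = 147.6 → ξ₂ = 39.68 mol, ξ₁ = 107.9 mol.
Outlet amounts (n = n₀ + Σ ν·ξ):
  F: 203.3 − 1(107.9) − 1(39.68) = 55.71
  A: 538.8 − 2(107.9) − 2(39.68) = 243.5
  D: 0 + 2(107.9) = 215.9
  E: 0 + 2(39.68) = 79.37
  B: 0 + 2(39.68) = 79.37
Total out = 55.71 + 243.5 + 215.9 + 79.37 + 79.37 = 673.8 mol.

674 mol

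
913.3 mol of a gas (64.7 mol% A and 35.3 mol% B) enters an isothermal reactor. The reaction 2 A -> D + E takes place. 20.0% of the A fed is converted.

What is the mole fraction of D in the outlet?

A reacted = 0.2 × 590.9 = 118.2 mol; ν_A = −2, so ξ = 118.2/2 = 59.09 mol.
Outlet amounts (n = n₀ + ν ξ):
  A: 590.9 − 2(59.09) = 472.7
  D: 0 + 1(59.09) = 59.09
  E: 0 + 1(59.09) = 59.09
  B: 322.4 (inert)
Total out = 913.3 mol; y_D = 59.09 / 913.3 = 0.0647.

0.0647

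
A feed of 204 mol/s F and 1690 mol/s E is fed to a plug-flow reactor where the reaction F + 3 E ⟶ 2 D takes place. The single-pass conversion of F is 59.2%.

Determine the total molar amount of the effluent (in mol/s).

F reacted = 0.592 × 204 = 120.8 mol/s; ν_F = −1, so ξ = 120.8/1 = 120.8 mol/s.
Outlet amounts (n = n₀ + ν ξ):
  F: 204 − 1(120.8) = 83.23
  E: 1690 − 3(120.8) = 1328
  D: 0 + 2(120.8) = 241.5
Total out = 83.23 + 1328 + 241.5 = 1652 mol/s.

1650 mol/s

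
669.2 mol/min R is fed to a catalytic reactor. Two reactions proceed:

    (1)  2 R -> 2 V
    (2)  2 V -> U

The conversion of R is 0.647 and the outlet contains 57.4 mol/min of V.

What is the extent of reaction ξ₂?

Conversion of R: R consumed = 2ξ₁ = 0.647 × 669.2 → ξ₁ = 216.5 mol/min.
V balance: n_V = 0 + 2ξ₁ − 2ξ₂ = 57.4 → ξ₂ = (2·216.5 − 57.4)/2 = 187.8 mol/min.
Outlet amounts (n = n₀ + Σ ν·ξ):
  R: 669.2 − 2(216.5) = 236.2
  V: 0 + 2(216.5) − 2(187.8) = 57.4
  U: 0 + 1(187.8) = 187.8

ξ₂ = 188 mol/min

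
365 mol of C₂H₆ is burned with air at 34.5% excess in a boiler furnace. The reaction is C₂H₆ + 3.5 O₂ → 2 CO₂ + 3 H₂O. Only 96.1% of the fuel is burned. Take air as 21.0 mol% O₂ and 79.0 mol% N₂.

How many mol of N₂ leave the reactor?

Stoichiometric O₂ = 3.5 × 365 = 1278 mol; O₂ fed = 1278 × 1.345 = 1718 mol.
N₂ fed = 1718 × 79/21 = 6464 mol.
Fuel reacted = 0.961 × 365 → ξ = 350.8 mol.
Outlet (n = n₀ + ν ξ):
  C₂H₆: 365 − 1(350.8) = 14.24
  O₂: 1718 − 3.5(350.8) = 490.6
  N₂: 6464 (inert)
  CO₂: 0 + 2(350.8) = 701.5
  H₂O: 0 + 3(350.8) = 1052

6460 mol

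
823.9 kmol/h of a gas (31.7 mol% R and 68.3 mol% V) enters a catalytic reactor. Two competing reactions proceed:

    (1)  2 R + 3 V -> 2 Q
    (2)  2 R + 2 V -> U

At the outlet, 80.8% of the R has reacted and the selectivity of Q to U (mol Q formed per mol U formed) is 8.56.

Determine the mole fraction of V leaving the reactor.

Conversion of R: R consumed = 0.808 × 261.2 = 211 kmol/h = 2ξ₁ + 2ξ₂.
Selectivity: 2ξ₁ / (1ξ₂) = 8.56 → ξ₁ = 4.28 ξ₂.
Substitute: (2·4.28 + 2) ξ₂ = 211 → ξ₂ = 19.98 kmol/h, ξ₁ = 85.53 kmol/h.
Outlet amounts (n = n₀ + Σ ν·ξ):
  R: 261.2 − 2(85.53) − 2(19.98) = 50.15
  V: 562.7 − 3(85.53) − 2(19.98) = 266.2
  Q: 0 + 2(85.53) = 171.1
  U: 0 + 1(19.98) = 19.98
Total out = 507.4 kmol/h; y_V = 266.2 / 507.4 = 0.5246.

0.525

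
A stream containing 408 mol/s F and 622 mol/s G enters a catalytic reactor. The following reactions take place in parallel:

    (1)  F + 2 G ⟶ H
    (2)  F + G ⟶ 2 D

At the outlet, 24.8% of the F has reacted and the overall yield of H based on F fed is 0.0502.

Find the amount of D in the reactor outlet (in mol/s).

161 mol/s

Yield of H: 1ξ₁ / 408 = 0.0502 → ξ₁ = 20.48 mol/s.
Conversion of F: 1ξ₁ + 1ξ₂ = 0.248 × 408 = 101.2 → ξ₂ = 80.7 mol/s.
Outlet amounts (n = n₀ + Σ ν·ξ):
  F: 408 − 1(20.48) − 1(80.7) = 306.8
  G: 622 − 2(20.48) − 1(80.7) = 500.3
  H: 0 + 1(20.48) = 20.48
  D: 0 + 2(80.7) = 161.4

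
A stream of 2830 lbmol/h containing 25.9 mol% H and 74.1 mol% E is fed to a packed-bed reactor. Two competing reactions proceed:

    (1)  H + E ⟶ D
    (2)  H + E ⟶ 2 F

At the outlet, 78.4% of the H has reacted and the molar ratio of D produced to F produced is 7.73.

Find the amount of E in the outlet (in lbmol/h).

1520 lbmol/h

Conversion of H: H consumed = 0.784 × 733 = 574.6 lbmol/h = 1ξ₁ + 1ξ₂.
Selectivity: 1ξ₁ / (2ξ₂) = 7.73 → ξ₁ = 15.46 ξ₂.
Substitute: (1·15.46 + 1) ξ₂ = 574.6 → ξ₂ = 34.91 lbmol/h, ξ₁ = 539.7 lbmol/h.
Outlet amounts (n = n₀ + Σ ν·ξ):
  H: 733 − 1(539.7) − 1(34.91) = 158.3
  E: 2097 − 1(539.7) − 1(34.91) = 1522
  D: 0 + 1(539.7) = 539.7
  F: 0 + 2(34.91) = 69.82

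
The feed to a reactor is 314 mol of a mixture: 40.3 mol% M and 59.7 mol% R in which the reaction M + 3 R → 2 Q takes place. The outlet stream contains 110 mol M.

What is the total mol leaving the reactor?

For M: n = n₀ − 1ξ → 110 = 126.5 − 1ξ, giving ξ = 16.54 mol.
Outlet amounts (n = n₀ + ν ξ):
  M: 126.5 − 1(16.54) = 110
  R: 187.5 − 3(16.54) = 137.8
  Q: 0 + 2(16.54) = 33.08
Total out = 110 + 137.8 + 33.08 = 280.9 mol.

281 mol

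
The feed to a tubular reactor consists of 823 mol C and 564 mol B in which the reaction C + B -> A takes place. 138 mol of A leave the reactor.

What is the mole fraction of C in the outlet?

For A: n = n₀ + 1ξ → 138 = 0 + 1ξ, giving ξ = 138 mol.
Outlet amounts (n = n₀ + ν ξ):
  C: 823 − 1(138) = 685
  B: 564 − 1(138) = 426
  A: 0 + 1(138) = 138
Total out = 1249 mol; y_C = 685 / 1249 = 0.5484.

0.548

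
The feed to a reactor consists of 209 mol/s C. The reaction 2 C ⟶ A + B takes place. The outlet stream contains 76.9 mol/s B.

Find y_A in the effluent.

For B: n = n₀ + 1ξ → 76.9 = 0 + 1ξ, giving ξ = 76.9 mol/s.
Outlet amounts (n = n₀ + ν ξ):
  C: 209 − 2(76.9) = 55.2
  A: 0 + 1(76.9) = 76.9
  B: 0 + 1(76.9) = 76.9
Total out = 209 mol/s; y_A = 76.9 / 209 = 0.3679.

0.368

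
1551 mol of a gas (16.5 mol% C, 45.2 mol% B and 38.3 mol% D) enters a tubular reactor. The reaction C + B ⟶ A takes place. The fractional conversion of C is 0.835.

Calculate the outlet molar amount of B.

C reacted = 0.835 × 255.9 = 213.7 mol; ν_C = −1, so ξ = 213.7/1 = 213.7 mol.
Outlet amounts (n = n₀ + ν ξ):
  C: 255.9 − 1(213.7) = 42.23
  B: 701.1 − 1(213.7) = 487.4
  A: 0 + 1(213.7) = 213.7
  D: 594 (inert)

487 mol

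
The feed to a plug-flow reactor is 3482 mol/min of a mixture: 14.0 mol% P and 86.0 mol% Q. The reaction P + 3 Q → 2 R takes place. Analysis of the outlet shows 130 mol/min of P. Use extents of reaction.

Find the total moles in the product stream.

For P: n = n₀ − 1ξ → 130 = 487.5 − 1ξ, giving ξ = 357.5 mol/min.
Outlet amounts (n = n₀ + ν ξ):
  P: 487.5 − 1(357.5) = 130
  Q: 2995 − 3(357.5) = 1922
  R: 0 + 2(357.5) = 715
Total out = 130 + 1922 + 715 = 2767 mol/min.

2770 mol/min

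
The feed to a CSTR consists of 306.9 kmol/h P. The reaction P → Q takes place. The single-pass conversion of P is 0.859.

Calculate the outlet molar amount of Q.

P reacted = 0.859 × 306.9 = 263.6 kmol/h; ν_P = −1, so ξ = 263.6/1 = 263.6 kmol/h.
Outlet amounts (n = n₀ + ν ξ):
  P: 306.9 − 1(263.6) = 43.27
  Q: 0 + 1(263.6) = 263.6

264 kmol/h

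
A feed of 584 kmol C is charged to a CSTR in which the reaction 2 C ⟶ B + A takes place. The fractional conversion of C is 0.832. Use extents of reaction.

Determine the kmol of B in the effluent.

243 kmol

C reacted = 0.832 × 584 = 485.9 kmol; ν_C = −2, so ξ = 485.9/2 = 242.9 kmol.
Outlet amounts (n = n₀ + ν ξ):
  C: 584 − 2(242.9) = 98.11
  B: 0 + 1(242.9) = 242.9
  A: 0 + 1(242.9) = 242.9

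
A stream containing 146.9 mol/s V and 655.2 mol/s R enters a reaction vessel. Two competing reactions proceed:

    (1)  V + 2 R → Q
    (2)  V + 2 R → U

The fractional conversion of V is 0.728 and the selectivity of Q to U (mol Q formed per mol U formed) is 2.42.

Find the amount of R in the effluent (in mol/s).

Conversion of V: V consumed = 0.728 × 146.9 = 106.9 mol/s = 1ξ₁ + 1ξ₂.
Selectivity: 1ξ₁ / (1ξ₂) = 2.42 → ξ₁ = 2.42 ξ₂.
Substitute: (1·2.42 + 1) ξ₂ = 106.9 → ξ₂ = 31.27 mol/s, ξ₁ = 75.67 mol/s.
Outlet amounts (n = n₀ + Σ ν·ξ):
  V: 146.9 − 1(75.67) − 1(31.27) = 39.96
  R: 655.2 − 2(75.67) − 2(31.27) = 441.3
  Q: 0 + 1(75.67) = 75.67
  U: 0 + 1(31.27) = 31.27

441 mol/s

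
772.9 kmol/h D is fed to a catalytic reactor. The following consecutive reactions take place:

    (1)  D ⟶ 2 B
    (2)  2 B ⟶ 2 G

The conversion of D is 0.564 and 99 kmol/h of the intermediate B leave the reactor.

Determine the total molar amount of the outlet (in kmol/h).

Conversion of D: D consumed = 1ξ₁ = 0.564 × 772.9 → ξ₁ = 435.9 kmol/h.
B balance: n_B = 0 + 2ξ₁ − 2ξ₂ = 99 → ξ₂ = (2·435.9 − 99)/2 = 386.4 kmol/h.
Outlet amounts (n = n₀ + Σ ν·ξ):
  D: 772.9 − 1(435.9) = 337
  B: 0 + 2(435.9) − 2(386.4) = 99
  G: 0 + 2(386.4) = 772.8
Total out = 337 + 99 + 772.8 = 1209 kmol/h.

1210 kmol/h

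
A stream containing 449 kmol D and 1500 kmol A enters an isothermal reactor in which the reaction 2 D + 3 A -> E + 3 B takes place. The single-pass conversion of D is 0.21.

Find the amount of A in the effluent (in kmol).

D reacted = 0.21 × 449 = 94.29 kmol; ν_D = −2, so ξ = 94.29/2 = 47.14 kmol.
Outlet amounts (n = n₀ + ν ξ):
  D: 449 − 2(47.14) = 354.7
  A: 1500 − 3(47.14) = 1359
  E: 0 + 1(47.14) = 47.14
  B: 0 + 3(47.14) = 141.4

1360 kmol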